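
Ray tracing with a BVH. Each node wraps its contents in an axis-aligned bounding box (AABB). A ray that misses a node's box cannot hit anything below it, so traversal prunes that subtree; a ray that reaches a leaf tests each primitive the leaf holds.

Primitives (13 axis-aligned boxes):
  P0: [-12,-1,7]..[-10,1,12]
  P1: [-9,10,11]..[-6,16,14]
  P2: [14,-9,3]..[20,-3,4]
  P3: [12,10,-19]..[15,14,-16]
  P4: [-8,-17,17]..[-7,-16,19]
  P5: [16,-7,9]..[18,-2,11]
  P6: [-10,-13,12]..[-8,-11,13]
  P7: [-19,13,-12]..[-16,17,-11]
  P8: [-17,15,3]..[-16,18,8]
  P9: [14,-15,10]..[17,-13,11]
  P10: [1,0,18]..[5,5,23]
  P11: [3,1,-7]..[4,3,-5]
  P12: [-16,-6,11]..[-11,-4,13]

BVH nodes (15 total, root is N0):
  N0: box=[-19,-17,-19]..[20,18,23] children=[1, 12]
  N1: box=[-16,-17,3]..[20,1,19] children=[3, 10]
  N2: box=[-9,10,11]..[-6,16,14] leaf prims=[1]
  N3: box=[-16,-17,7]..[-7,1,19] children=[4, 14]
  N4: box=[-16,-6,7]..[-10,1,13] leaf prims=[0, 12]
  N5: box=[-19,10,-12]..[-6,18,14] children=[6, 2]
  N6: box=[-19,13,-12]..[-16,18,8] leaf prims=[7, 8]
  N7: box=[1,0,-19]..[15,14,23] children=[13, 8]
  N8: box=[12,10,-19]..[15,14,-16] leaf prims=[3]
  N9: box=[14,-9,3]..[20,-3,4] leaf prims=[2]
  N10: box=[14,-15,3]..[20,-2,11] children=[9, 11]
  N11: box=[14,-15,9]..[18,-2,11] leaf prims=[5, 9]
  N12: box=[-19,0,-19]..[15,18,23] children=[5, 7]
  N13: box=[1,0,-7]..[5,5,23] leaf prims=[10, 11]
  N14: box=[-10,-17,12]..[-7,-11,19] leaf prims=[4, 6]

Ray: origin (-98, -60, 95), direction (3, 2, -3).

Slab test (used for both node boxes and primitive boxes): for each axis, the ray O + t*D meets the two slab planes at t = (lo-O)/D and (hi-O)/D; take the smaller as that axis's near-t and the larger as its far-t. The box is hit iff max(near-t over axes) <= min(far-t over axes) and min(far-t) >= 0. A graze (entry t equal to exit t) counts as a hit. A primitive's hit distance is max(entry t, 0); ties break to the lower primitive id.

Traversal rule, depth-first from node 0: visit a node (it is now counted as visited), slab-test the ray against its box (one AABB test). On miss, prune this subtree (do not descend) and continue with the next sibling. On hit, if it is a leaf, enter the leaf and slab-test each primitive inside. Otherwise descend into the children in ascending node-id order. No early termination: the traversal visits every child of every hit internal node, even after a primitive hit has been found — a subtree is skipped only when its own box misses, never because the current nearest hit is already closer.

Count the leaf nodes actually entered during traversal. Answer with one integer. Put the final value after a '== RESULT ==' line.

Trace the traversal:
N0 x:[79/3,118/3] y:[43/2,39] z:[24,38] -> hit [79/3,38], descend [1, 12]
  N1 x:[82/3,118/3] y:[43/2,61/2] z:[76/3,92/3] -> hit [82/3,61/2], descend [3, 10]
    N3 x:[82/3,91/3] y:[43/2,61/2] z:[76/3,88/3] -> hit [82/3,88/3], descend [4, 14]
      N4 x:[82/3,88/3] y:[27,61/2] z:[82/3,88/3] -> hit [82/3,88/3] leaf, test {P0(miss), P12@t=82/3}
      N14 x:[88/3,91/3] y:[43/2,49/2] z:[76/3,83/3] -> miss, prune
    N10 x:[112/3,118/3] y:[45/2,29] z:[28,92/3] -> miss, prune
  N12 x:[79/3,113/3] y:[30,39] z:[24,38] -> hit [30,113/3], descend [5, 7]
    N5 x:[79/3,92/3] y:[35,39] z:[27,107/3] -> miss, prune
    N7 x:[33,113/3] y:[30,37] z:[24,38] -> hit [33,37], descend [8, 13]
      N8 x:[110/3,113/3] y:[35,37] z:[37,38] -> hit [37,37] leaf, test {P3@t=37}
      N13 x:[33,103/3] y:[30,65/2] z:[24,34] -> miss, prune

Summary -> nodes [0, 1, 3, 4, 14, 10, 12, 5, 7, 8, 13]; box-tests=11; leaf-entries=2; first=P12

== RESULT ==
2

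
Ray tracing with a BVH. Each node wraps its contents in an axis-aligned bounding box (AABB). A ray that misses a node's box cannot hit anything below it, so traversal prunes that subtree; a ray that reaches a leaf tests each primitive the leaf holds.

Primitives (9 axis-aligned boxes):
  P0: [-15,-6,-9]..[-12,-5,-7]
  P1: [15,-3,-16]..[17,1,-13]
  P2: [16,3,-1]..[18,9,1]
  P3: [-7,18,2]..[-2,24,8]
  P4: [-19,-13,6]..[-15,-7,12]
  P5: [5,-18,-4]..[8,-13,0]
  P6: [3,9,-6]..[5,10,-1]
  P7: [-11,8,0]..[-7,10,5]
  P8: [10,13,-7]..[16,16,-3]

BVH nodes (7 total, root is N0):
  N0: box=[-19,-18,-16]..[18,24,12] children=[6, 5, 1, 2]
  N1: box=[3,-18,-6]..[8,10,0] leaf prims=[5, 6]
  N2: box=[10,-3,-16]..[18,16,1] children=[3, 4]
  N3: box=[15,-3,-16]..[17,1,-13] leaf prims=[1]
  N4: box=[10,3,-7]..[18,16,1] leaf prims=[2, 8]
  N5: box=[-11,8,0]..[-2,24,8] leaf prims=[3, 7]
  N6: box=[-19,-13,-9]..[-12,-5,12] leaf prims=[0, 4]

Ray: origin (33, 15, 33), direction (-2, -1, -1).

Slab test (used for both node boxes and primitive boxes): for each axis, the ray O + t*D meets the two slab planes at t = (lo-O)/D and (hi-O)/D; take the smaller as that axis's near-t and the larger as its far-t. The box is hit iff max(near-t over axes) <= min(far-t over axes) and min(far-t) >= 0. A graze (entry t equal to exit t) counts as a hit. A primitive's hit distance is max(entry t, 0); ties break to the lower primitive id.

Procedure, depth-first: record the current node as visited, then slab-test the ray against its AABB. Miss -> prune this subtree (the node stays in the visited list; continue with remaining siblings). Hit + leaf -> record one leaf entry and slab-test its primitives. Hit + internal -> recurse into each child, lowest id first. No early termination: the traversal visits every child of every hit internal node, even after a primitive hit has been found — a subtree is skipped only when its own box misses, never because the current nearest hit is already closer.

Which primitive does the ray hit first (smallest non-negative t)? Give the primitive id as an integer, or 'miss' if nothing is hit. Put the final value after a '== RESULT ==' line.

Traverse from the root:
N0 x:[15/2,26] y:[-9,33] z:[21,49] -> hit [21,26], descend [1, 2, 5, 6]
  N1 x:[25/2,15] y:[5,33] z:[33,39] -> miss, prune
  N2 x:[15/2,23/2] y:[-1,18] z:[32,49] -> miss, prune
  N5 x:[35/2,22] y:[-9,7] z:[25,33] -> miss, prune
  N6 x:[45/2,26] y:[20,28] z:[21,42] -> hit [45/2,26] leaf, test {P0(miss), P4@t=24}

order=[0, 1, 2, 5, 6]  |boxes|=5  |leaves|=1  hit=P4

== RESULT ==
4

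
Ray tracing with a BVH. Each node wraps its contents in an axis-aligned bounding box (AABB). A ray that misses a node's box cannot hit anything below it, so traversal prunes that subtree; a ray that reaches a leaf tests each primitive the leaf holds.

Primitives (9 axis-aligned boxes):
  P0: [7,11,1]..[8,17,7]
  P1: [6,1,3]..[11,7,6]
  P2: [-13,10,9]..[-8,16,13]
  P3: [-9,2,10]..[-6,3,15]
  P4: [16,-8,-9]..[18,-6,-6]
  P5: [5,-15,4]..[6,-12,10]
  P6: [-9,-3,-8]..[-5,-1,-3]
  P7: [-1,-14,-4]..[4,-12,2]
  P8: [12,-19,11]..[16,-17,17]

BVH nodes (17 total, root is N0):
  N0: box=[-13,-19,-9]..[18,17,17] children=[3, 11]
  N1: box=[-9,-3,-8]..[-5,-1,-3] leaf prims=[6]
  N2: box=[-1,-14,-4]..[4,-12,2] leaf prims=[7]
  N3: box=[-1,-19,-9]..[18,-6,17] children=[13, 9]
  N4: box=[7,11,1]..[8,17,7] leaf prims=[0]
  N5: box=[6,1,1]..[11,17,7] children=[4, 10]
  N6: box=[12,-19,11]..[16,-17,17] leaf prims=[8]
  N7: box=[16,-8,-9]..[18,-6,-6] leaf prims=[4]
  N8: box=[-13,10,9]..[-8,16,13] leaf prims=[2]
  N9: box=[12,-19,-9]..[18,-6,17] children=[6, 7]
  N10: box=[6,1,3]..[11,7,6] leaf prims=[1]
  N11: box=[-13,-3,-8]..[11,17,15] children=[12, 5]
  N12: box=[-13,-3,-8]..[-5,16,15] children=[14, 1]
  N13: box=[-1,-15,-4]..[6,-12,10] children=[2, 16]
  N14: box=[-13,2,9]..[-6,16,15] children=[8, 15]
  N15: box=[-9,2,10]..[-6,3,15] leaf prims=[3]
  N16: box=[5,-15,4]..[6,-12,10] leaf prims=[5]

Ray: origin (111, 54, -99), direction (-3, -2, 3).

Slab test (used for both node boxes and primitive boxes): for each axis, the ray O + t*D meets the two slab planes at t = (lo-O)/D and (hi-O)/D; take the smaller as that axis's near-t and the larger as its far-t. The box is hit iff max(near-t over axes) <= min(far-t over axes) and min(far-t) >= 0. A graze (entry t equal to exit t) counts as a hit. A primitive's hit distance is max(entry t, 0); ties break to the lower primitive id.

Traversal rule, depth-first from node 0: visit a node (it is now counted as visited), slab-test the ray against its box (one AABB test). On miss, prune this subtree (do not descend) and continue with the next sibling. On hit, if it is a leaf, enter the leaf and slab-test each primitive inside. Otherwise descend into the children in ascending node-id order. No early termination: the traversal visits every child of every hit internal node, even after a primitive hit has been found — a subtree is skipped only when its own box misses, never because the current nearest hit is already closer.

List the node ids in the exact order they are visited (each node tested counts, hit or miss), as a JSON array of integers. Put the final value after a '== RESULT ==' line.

Walk:
N0 x:[31,124/3] y:[37/2,73/2] z:[30,116/3] -> hit [31,73/2], descend [3, 11]
  N3 x:[31,112/3] y:[30,73/2] z:[30,116/3] -> hit [31,73/2], descend [9, 13]
    N9 x:[31,33] y:[30,73/2] z:[30,116/3] -> hit [31,33], descend [6, 7]
      N6 x:[95/3,33] y:[71/2,73/2] z:[110/3,116/3] -> miss, prune
      N7 x:[31,95/3] y:[30,31] z:[30,31] -> hit [31,31] leaf, test {P4@t=31}
    N13 x:[35,112/3] y:[33,69/2] z:[95/3,109/3] -> miss, prune
  N11 x:[100/3,124/3] y:[37/2,57/2] z:[91/3,38] -> miss, prune

7 AABB tests over nodes [0, 3, 9, 6, 7, 13, 11]; 1 leaf entered; closest P4.

== RESULT ==
[0, 3, 9, 6, 7, 13, 11]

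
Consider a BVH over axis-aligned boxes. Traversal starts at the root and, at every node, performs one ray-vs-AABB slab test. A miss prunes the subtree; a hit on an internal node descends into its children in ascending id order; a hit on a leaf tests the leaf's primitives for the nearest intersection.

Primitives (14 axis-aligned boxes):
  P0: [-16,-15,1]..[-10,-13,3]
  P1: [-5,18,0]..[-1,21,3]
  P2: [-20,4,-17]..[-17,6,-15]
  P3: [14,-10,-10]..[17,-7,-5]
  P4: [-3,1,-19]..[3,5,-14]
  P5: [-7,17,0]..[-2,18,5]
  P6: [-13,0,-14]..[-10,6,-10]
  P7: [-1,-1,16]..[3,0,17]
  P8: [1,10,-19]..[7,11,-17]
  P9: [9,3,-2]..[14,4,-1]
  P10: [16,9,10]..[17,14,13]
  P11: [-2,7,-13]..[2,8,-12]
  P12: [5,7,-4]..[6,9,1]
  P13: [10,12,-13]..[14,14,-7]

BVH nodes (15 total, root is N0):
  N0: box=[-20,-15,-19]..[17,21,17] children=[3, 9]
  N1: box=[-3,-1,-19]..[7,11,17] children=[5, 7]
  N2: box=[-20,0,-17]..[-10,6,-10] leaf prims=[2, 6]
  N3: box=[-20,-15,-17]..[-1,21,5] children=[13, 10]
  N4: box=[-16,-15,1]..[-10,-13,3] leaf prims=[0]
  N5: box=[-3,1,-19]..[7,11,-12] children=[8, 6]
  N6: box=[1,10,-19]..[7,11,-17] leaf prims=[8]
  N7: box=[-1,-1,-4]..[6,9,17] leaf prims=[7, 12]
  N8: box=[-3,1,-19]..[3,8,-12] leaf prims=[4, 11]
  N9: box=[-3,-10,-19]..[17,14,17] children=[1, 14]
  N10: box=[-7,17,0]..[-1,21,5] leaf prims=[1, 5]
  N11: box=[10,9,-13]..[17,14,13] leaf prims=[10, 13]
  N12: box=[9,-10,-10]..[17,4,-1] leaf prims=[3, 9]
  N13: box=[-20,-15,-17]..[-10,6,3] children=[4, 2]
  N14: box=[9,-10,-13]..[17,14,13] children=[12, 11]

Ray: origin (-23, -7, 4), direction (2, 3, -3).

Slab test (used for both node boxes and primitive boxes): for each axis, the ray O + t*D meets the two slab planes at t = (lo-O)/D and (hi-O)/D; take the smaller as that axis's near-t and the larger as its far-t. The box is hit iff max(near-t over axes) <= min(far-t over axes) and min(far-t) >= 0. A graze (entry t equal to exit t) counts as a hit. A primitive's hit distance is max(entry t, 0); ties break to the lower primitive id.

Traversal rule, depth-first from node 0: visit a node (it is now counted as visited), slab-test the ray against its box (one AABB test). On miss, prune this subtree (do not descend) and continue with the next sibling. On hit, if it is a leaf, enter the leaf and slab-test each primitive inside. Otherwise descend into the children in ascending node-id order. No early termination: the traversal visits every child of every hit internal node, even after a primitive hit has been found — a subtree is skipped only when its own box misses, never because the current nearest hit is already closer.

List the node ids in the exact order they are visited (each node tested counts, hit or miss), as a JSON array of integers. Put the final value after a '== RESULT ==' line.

Walk:
N0 x:[3/2,20] y:[-8/3,28/3] z:[-13/3,23/3] -> hit [3/2,23/3], descend [3, 9]
  N3 x:[3/2,11] y:[-8/3,28/3] z:[-1/3,7] -> hit [3/2,7], descend [10, 13]
    N10 x:[8,11] y:[8,28/3] z:[-1/3,4/3] -> miss, prune
    N13 x:[3/2,13/2] y:[-8/3,13/3] z:[1/3,7] -> hit [3/2,13/3], descend [2, 4]
      N2 x:[3/2,13/2] y:[7/3,13/3] z:[14/3,7] -> miss, prune
      N4 x:[7/2,13/2] y:[-8/3,-2] z:[1/3,1] -> miss, prune
  N9 x:[10,20] y:[-1,7] z:[-13/3,23/3] -> miss, prune

Visited [0, 3, 10, 13, 2, 4, 9]. Tests: 7 box, 0 leaf. Nearest: miss.

== RESULT ==
[0, 3, 10, 13, 2, 4, 9]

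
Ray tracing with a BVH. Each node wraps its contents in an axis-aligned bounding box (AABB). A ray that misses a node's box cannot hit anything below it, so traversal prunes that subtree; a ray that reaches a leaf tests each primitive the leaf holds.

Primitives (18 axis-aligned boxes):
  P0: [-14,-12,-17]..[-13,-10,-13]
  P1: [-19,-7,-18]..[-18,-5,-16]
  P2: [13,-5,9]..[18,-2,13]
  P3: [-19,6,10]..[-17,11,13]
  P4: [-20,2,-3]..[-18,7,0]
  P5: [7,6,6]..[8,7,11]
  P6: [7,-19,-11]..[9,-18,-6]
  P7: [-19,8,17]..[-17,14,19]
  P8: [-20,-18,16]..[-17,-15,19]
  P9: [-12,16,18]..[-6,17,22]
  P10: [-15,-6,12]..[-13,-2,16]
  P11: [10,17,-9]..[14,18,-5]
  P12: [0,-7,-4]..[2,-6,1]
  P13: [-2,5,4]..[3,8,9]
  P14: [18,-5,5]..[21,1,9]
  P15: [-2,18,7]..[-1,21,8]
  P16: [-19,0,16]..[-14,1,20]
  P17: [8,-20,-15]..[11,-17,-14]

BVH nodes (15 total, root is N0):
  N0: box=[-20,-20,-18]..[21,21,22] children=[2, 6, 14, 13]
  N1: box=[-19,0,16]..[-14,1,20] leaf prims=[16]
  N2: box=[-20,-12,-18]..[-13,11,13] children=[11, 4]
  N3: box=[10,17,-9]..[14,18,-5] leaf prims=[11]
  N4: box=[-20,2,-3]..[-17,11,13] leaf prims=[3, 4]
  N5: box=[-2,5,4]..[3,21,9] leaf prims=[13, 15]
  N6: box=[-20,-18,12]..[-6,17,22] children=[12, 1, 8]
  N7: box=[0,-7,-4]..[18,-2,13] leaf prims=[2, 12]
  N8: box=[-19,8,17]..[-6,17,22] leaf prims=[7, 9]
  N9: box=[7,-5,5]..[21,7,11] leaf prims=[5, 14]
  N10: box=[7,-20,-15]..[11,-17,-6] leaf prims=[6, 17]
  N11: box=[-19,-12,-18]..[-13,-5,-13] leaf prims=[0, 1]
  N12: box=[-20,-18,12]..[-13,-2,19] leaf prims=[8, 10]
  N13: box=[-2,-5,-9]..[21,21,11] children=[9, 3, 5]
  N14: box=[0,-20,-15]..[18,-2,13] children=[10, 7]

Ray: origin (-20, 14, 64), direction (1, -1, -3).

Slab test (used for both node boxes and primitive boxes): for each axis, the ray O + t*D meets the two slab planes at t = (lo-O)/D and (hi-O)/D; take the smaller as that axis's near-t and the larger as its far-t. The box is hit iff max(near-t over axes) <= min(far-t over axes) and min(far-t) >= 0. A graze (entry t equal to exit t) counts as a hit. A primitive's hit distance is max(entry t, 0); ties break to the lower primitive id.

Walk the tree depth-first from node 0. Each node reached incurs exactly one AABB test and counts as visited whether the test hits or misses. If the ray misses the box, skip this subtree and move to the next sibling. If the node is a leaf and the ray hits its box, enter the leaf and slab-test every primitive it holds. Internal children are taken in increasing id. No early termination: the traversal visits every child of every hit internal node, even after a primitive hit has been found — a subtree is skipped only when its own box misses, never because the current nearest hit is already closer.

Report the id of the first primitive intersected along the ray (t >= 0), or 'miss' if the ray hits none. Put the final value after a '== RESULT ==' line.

Traverse from the root:
N0 x:[0,41] y:[-7,34] z:[14,82/3] -> hit [14,82/3], descend [2, 6, 13, 14]
  N2 x:[0,7] y:[3,26] z:[17,82/3] -> miss, prune
  N6 x:[0,14] y:[-3,32] z:[14,52/3] -> hit [14,14], descend [1, 8, 12]
    N1 x:[1,6] y:[13,14] z:[44/3,16] -> miss, prune
    N8 x:[1,14] y:[-3,6] z:[14,47/3] -> miss, prune
    N12 x:[0,7] y:[16,32] z:[15,52/3] -> miss, prune
  N13 x:[18,41] y:[-7,19] z:[53/3,73/3] -> hit [18,19], descend [3, 5, 9]
    N3 x:[30,34] y:[-4,-3] z:[23,73/3] -> miss, prune
    N5 x:[18,23] y:[-7,9] z:[55/3,20] -> miss, prune
    N9 x:[27,41] y:[7,19] z:[53/3,59/3] -> miss, prune
  N14 x:[20,38] y:[16,34] z:[17,79/3] -> hit [20,79/3], descend [7, 10]
    N7 x:[20,38] y:[16,21] z:[17,68/3] -> hit [20,21] leaf, test {P2(miss), P12@t=21}
    N10 x:[27,31] y:[31,34] z:[70/3,79/3] -> miss, prune

Summary -> nodes [0, 2, 6, 1, 8, 12, 13, 3, 5, 9, 14, 7, 10]; box-tests=13; leaf-entries=1; first=P12

== RESULT ==
12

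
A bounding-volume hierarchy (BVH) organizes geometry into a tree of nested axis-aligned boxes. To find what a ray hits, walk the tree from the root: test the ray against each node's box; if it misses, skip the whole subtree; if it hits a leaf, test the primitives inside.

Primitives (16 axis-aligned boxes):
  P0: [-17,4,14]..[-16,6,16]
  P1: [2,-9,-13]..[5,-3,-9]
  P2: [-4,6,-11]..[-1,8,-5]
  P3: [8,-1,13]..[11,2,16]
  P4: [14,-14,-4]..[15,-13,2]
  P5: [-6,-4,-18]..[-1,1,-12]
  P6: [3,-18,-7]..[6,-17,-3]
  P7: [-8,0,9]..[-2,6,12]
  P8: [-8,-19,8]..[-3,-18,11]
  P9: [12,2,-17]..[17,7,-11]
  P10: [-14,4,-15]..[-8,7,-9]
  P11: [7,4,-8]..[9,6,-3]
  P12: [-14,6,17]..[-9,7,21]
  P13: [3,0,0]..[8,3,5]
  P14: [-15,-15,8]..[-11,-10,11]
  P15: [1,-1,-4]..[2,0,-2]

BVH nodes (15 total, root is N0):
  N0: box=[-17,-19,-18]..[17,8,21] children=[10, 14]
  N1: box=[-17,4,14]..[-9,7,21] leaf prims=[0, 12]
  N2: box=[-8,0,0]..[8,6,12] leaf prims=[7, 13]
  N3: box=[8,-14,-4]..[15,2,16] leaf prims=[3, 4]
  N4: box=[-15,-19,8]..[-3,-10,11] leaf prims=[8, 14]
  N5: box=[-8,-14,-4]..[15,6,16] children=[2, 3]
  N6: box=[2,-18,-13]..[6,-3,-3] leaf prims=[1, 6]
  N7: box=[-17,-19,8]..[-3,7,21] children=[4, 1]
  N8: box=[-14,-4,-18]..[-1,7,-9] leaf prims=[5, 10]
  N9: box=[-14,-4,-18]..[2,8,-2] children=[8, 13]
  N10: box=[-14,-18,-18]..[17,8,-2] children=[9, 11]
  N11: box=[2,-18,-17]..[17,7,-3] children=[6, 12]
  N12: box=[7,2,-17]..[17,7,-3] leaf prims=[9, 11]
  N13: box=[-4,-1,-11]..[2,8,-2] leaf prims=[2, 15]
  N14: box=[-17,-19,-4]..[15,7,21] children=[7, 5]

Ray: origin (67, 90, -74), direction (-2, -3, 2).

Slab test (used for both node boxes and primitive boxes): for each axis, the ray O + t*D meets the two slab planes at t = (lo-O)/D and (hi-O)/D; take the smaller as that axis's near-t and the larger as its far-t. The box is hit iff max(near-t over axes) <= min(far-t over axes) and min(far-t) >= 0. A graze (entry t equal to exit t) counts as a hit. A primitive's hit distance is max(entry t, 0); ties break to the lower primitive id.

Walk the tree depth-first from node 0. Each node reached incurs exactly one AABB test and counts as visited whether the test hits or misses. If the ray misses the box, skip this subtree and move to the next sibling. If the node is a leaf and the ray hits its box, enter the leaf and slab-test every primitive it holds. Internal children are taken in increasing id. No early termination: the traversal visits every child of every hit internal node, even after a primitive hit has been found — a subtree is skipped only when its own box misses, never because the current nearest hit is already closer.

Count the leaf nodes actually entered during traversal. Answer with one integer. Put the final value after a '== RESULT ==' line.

Walk:
N0 x:[25,42] y:[82/3,109/3] z:[28,95/2] -> hit [28,109/3], descend [10, 14]
  N10 x:[25,81/2] y:[82/3,36] z:[28,36] -> hit [28,36], descend [9, 11]
    N9 x:[65/2,81/2] y:[82/3,94/3] z:[28,36] -> miss, prune
    N11 x:[25,65/2] y:[83/3,36] z:[57/2,71/2] -> hit [57/2,65/2], descend [6, 12]
      N6 x:[61/2,65/2] y:[31,36] z:[61/2,71/2] -> hit [31,65/2] leaf, test {P1@t=31, P6(miss)}
      N12 x:[25,30] y:[83/3,88/3] z:[57/2,71/2] -> hit [57/2,88/3] leaf, test {P9(miss), P11(miss)}
  N14 x:[26,42] y:[83/3,109/3] z:[35,95/2] -> hit [35,109/3], descend [5, 7]
    N5 x:[26,75/2] y:[28,104/3] z:[35,45] -> miss, prune
    N7 x:[35,42] y:[83/3,109/3] z:[41,95/2] -> miss, prune

Summary -> nodes [0, 10, 9, 11, 6, 12, 14, 5, 7]; box-tests=9; leaf-entries=2; first=P1

== RESULT ==
2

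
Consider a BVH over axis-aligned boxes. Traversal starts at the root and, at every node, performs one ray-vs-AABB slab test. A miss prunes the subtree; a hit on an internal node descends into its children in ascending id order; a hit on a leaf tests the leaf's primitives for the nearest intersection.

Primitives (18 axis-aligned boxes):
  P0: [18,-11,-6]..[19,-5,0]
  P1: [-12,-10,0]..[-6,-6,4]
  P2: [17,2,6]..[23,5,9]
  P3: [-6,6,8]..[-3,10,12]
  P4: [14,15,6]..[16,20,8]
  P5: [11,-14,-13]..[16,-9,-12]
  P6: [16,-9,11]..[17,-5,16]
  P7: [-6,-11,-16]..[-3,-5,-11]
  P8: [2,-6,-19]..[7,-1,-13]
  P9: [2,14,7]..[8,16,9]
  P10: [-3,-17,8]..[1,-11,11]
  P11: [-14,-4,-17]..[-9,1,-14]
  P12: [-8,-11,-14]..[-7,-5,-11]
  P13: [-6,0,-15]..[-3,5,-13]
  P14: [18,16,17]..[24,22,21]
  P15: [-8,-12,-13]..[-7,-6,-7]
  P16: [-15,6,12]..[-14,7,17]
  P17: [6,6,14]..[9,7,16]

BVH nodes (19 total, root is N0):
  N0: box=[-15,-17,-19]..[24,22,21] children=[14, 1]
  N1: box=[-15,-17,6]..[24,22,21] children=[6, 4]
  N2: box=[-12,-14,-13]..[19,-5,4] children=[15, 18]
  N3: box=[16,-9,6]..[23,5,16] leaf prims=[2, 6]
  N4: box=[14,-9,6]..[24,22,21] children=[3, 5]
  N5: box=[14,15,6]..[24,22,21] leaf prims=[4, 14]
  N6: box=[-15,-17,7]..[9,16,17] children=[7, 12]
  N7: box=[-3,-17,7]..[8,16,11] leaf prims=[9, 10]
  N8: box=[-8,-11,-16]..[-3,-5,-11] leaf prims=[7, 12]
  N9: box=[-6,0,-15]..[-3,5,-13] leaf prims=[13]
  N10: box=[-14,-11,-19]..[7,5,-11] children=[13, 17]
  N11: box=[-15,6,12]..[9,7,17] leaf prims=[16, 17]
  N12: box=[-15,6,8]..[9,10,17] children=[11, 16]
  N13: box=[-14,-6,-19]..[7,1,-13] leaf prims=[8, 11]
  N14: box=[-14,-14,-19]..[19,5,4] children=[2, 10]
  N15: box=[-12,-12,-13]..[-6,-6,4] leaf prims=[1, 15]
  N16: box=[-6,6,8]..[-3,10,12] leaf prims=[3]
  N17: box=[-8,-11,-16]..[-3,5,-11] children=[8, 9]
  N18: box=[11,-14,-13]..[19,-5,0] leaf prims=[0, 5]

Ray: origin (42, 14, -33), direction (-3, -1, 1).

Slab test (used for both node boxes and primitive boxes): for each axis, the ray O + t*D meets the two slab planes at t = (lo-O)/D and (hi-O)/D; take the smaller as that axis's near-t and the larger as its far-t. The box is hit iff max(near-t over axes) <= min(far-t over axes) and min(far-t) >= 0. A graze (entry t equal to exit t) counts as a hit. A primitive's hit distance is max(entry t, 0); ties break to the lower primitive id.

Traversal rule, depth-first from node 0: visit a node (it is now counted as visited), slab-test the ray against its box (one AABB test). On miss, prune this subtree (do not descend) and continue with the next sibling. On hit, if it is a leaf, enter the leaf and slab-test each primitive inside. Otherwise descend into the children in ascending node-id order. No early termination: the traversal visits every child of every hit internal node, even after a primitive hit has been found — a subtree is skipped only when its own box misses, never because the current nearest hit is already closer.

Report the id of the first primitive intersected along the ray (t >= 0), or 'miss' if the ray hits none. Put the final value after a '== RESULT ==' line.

Walk:
N0 x:[6,19] y:[-8,31] z:[14,54] -> hit [14,19], descend [1, 14]
  N1 x:[6,19] y:[-8,31] z:[39,54] -> miss, prune
  N14 x:[23/3,56/3] y:[9,28] z:[14,37] -> hit [14,56/3], descend [2, 10]
    N2 x:[23/3,18] y:[19,28] z:[20,37] -> miss, prune
    N10 x:[35/3,56/3] y:[9,25] z:[14,22] -> hit [14,56/3], descend [13, 17]
      N13 x:[35/3,56/3] y:[13,20] z:[14,20] -> hit [14,56/3] leaf, test {P8(miss), P11@t=17}
      N17 x:[15,50/3] y:[9,25] z:[17,22] -> miss, prune

Visited [0, 1, 14, 2, 10, 13, 17]. Tests: 7 box, 1 leaf. Nearest: P11.

== RESULT ==
11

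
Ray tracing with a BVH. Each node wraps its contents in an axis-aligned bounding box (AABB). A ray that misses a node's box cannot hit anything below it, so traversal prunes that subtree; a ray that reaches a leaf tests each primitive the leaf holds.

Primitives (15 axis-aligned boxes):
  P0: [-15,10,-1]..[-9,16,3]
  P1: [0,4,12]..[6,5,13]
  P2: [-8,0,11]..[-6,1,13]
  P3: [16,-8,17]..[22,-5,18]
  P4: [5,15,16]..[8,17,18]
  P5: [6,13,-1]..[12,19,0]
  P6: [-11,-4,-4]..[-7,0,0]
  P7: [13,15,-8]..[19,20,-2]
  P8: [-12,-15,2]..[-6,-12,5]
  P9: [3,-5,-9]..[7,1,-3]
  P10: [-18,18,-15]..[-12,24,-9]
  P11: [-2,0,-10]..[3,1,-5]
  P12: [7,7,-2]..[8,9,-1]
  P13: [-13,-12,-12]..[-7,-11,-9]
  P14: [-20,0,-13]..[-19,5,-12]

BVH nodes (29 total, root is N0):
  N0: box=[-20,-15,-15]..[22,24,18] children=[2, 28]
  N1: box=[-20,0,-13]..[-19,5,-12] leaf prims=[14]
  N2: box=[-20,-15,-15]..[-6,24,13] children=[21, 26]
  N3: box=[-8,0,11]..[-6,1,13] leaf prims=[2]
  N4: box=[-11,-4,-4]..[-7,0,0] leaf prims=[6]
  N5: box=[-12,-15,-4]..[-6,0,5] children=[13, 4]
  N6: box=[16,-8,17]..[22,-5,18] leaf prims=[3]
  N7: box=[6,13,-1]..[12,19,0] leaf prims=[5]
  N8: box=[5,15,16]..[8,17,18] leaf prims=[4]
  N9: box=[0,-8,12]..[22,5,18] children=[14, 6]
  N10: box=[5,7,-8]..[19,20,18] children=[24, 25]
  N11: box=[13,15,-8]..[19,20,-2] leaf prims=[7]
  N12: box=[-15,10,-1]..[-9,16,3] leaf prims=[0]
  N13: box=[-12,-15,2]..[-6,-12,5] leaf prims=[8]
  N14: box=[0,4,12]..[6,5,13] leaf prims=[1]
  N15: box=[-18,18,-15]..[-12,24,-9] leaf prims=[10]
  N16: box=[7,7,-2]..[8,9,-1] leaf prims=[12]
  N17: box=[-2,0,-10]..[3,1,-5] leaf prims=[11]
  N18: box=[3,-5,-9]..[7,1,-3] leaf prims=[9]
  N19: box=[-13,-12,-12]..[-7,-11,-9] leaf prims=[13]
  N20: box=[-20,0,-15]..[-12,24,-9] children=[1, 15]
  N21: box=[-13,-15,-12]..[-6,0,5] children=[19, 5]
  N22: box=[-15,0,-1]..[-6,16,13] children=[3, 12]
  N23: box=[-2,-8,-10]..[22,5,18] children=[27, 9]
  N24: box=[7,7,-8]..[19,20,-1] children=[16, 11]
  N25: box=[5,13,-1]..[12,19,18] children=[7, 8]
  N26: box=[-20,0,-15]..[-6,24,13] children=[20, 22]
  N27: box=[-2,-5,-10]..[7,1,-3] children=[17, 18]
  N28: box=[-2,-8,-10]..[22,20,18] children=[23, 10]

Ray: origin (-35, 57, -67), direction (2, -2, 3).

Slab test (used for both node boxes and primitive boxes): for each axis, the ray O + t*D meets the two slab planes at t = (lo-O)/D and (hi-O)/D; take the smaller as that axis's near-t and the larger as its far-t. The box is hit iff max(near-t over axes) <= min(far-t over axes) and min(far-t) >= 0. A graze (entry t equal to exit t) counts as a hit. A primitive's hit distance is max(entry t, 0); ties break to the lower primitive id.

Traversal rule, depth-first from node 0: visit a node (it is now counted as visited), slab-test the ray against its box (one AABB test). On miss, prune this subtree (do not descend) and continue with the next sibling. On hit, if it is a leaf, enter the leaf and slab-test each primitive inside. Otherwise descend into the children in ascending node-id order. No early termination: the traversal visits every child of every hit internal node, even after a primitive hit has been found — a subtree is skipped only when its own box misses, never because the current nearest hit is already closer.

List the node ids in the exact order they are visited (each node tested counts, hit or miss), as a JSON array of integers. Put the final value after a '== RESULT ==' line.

Trace the traversal:
N0 x:[15/2,57/2] y:[33/2,36] z:[52/3,85/3] -> hit [52/3,85/3], descend [2, 28]
  N2 x:[15/2,29/2] y:[33/2,36] z:[52/3,80/3] -> miss, prune
  N28 x:[33/2,57/2] y:[37/2,65/2] z:[19,85/3] -> hit [19,85/3], descend [10, 23]
    N10 x:[20,27] y:[37/2,25] z:[59/3,85/3] -> hit [20,25], descend [24, 25]
      N24 x:[21,27] y:[37/2,25] z:[59/3,22] -> hit [21,22], descend [11, 16]
        N11 x:[24,27] y:[37/2,21] z:[59/3,65/3] -> miss, prune
        N16 x:[21,43/2] y:[24,25] z:[65/3,22] -> miss, prune
      N25 x:[20,47/2] y:[19,22] z:[22,85/3] -> hit [22,22], descend [7, 8]
        N7 x:[41/2,47/2] y:[19,22] z:[22,67/3] -> hit [22,22] leaf, test {P5@t=22}
        N8 x:[20,43/2] y:[20,21] z:[83/3,85/3] -> miss, prune
    N23 x:[33/2,57/2] y:[26,65/2] z:[19,85/3] -> hit [26,85/3], descend [9, 27]
      N9 x:[35/2,57/2] y:[26,65/2] z:[79/3,85/3] -> hit [79/3,85/3], descend [6, 14]
        N6 x:[51/2,57/2] y:[31,65/2] z:[28,85/3] -> miss, prune
        N14 x:[35/2,41/2] y:[26,53/2] z:[79/3,80/3] -> miss, prune
      N27 x:[33/2,21] y:[28,31] z:[19,64/3] -> miss, prune

Visited [0, 2, 28, 10, 24, 11, 16, 25, 7, 8, 23, 9, 6, 14, 27]. Tests: 15 box, 1 leaf. Nearest: P5.

== RESULT ==
[0, 2, 28, 10, 24, 11, 16, 25, 7, 8, 23, 9, 6, 14, 27]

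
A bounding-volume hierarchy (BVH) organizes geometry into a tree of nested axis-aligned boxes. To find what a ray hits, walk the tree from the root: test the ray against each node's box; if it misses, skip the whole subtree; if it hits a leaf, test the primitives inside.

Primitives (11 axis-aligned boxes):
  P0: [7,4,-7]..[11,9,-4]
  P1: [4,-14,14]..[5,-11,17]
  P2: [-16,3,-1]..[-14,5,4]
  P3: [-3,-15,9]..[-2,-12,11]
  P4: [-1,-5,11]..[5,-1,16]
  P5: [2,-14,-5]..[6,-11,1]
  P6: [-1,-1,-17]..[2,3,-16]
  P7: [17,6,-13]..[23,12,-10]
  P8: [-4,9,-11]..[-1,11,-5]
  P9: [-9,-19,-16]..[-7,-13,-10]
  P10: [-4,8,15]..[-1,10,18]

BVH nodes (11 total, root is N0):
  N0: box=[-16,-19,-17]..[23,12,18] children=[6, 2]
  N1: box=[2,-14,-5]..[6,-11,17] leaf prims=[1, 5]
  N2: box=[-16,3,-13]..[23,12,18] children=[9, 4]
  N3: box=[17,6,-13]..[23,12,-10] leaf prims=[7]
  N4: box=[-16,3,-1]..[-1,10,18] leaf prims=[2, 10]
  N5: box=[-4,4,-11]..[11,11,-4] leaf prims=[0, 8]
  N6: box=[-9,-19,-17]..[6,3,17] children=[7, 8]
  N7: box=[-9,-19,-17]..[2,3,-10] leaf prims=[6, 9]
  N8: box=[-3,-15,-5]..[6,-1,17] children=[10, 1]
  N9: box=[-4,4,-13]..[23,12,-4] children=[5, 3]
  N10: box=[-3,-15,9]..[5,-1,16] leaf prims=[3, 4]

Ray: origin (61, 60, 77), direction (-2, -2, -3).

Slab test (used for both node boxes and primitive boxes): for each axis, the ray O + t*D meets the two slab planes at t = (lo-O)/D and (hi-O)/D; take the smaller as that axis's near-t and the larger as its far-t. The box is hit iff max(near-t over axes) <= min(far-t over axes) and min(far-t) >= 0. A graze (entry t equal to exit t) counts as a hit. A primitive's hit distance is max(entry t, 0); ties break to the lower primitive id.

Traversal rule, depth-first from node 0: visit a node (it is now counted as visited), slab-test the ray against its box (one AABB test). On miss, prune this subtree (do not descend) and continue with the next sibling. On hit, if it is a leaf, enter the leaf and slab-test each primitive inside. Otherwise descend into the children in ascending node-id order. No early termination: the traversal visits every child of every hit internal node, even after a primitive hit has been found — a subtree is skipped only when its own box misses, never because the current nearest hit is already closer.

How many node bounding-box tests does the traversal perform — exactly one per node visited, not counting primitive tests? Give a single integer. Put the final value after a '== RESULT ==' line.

Walk:
N0 x:[19,77/2] y:[24,79/2] z:[59/3,94/3] -> hit [24,94/3], descend [2, 6]
  N2 x:[19,77/2] y:[24,57/2] z:[59/3,30] -> hit [24,57/2], descend [4, 9]
    N4 x:[31,77/2] y:[25,57/2] z:[59/3,26] -> miss, prune
    N9 x:[19,65/2] y:[24,28] z:[27,30] -> hit [27,28], descend [3, 5]
      N3 x:[19,22] y:[24,27] z:[29,30] -> miss, prune
      N5 x:[25,65/2] y:[49/2,28] z:[27,88/3] -> hit [27,28] leaf, test {P0@t=27, P8(miss)}
  N6 x:[55/2,35] y:[57/2,79/2] z:[20,94/3] -> hit [57/2,94/3], descend [7, 8]
    N7 x:[59/2,35] y:[57/2,79/2] z:[29,94/3] -> hit [59/2,94/3] leaf, test {P6(miss), P9(miss)}
    N8 x:[55/2,32] y:[61/2,75/2] z:[20,82/3] -> miss, prune

order=[0, 2, 4, 9, 3, 5, 6, 7, 8]  |boxes|=9  |leaves|=2  hit=P0

== RESULT ==
9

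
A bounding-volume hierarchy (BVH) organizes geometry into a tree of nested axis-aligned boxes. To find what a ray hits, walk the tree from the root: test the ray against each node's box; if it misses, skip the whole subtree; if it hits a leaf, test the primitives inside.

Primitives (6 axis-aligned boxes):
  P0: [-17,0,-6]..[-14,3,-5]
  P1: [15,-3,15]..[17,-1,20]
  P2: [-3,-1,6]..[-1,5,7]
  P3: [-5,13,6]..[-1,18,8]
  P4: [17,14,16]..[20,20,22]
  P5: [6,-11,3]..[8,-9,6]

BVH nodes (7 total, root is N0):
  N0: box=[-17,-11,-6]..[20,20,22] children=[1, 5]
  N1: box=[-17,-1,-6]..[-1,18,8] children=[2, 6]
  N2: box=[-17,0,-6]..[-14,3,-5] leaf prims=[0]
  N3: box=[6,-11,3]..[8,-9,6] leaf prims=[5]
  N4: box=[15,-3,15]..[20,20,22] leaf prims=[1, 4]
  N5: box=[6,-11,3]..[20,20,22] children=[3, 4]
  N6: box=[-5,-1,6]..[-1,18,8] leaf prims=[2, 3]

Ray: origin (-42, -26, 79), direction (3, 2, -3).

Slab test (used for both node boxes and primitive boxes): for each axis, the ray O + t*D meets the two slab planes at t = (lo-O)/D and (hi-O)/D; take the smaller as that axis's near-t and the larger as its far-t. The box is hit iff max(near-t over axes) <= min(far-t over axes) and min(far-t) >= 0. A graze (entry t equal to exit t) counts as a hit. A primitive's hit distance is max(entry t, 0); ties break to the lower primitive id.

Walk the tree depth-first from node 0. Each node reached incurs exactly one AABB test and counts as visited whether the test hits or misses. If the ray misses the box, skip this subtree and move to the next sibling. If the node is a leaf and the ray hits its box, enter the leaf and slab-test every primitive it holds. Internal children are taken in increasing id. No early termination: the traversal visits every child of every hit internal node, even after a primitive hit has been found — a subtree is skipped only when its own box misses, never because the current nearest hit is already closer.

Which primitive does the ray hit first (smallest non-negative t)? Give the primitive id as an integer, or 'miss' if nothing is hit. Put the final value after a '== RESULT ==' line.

Trace the traversal:
N0 x:[25/3,62/3] y:[15/2,23] z:[19,85/3] -> hit [19,62/3], descend [1, 5]
  N1 x:[25/3,41/3] y:[25/2,22] z:[71/3,85/3] -> miss, prune
  N5 x:[16,62/3] y:[15/2,23] z:[19,76/3] -> hit [19,62/3], descend [3, 4]
    N3 x:[16,50/3] y:[15/2,17/2] z:[73/3,76/3] -> miss, prune
    N4 x:[19,62/3] y:[23/2,23] z:[19,64/3] -> hit [19,62/3] leaf, test {P1(miss), P4@t=20}

Visited [0, 1, 5, 3, 4]. Tests: 5 box, 1 leaf. Nearest: P4.

== RESULT ==
4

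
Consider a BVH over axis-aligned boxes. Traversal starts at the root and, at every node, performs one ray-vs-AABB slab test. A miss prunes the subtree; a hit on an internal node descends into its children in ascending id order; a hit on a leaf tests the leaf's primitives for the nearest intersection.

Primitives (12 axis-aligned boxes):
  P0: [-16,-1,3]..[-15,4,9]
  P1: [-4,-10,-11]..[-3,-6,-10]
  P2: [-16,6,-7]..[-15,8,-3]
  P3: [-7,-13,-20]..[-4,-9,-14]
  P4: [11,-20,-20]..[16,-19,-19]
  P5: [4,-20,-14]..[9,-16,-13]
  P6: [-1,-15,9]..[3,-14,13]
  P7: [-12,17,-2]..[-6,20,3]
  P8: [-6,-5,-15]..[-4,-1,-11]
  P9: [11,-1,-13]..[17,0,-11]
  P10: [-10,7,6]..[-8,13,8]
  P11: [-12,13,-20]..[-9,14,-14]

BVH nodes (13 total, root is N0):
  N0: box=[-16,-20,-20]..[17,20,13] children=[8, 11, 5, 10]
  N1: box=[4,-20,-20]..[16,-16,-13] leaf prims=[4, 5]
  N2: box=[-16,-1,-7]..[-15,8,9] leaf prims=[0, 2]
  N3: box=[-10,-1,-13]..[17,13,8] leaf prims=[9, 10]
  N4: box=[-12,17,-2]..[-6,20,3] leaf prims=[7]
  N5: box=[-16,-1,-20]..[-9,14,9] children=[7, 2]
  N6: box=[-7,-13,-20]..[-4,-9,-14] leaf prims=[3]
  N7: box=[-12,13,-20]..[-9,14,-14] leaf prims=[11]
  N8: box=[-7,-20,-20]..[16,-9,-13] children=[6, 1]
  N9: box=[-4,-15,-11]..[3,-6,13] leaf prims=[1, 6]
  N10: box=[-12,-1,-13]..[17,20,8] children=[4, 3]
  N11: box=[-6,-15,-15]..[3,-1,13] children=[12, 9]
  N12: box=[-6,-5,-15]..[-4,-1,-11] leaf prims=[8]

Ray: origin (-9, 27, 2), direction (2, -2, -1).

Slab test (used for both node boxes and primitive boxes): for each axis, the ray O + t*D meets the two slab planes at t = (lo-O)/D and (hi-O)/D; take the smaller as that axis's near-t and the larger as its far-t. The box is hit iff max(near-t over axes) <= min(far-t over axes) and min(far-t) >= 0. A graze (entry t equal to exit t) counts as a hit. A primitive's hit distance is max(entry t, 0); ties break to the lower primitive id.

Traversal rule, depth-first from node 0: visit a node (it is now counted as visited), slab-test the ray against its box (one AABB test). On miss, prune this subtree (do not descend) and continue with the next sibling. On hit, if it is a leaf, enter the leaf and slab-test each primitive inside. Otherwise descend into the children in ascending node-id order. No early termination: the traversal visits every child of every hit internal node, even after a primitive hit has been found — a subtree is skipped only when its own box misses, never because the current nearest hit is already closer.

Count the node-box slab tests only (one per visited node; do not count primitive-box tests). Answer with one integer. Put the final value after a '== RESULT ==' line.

Traverse from the root:
N0 x:[-7/2,13] y:[7/2,47/2] z:[-11,22] -> hit [7/2,13], descend [5, 8, 10, 11]
  N5 x:[-7/2,0] y:[13/2,14] z:[-7,22] -> miss, prune
  N8 x:[1,25/2] y:[18,47/2] z:[15,22] -> miss, prune
  N10 x:[-3/2,13] y:[7/2,14] z:[-6,15] -> hit [7/2,13], descend [3, 4]
    N3 x:[-1/2,13] y:[7,14] z:[-6,15] -> hit [7,13] leaf, test {P9(miss), P10(miss)}
    N4 x:[-3/2,3/2] y:[7/2,5] z:[-1,4] -> miss, prune
  N11 x:[3/2,6] y:[14,21] z:[-11,17] -> miss, prune

order=[0, 5, 8, 10, 3, 4, 11]  |boxes|=7  |leaves|=1  hit=miss

== RESULT ==
7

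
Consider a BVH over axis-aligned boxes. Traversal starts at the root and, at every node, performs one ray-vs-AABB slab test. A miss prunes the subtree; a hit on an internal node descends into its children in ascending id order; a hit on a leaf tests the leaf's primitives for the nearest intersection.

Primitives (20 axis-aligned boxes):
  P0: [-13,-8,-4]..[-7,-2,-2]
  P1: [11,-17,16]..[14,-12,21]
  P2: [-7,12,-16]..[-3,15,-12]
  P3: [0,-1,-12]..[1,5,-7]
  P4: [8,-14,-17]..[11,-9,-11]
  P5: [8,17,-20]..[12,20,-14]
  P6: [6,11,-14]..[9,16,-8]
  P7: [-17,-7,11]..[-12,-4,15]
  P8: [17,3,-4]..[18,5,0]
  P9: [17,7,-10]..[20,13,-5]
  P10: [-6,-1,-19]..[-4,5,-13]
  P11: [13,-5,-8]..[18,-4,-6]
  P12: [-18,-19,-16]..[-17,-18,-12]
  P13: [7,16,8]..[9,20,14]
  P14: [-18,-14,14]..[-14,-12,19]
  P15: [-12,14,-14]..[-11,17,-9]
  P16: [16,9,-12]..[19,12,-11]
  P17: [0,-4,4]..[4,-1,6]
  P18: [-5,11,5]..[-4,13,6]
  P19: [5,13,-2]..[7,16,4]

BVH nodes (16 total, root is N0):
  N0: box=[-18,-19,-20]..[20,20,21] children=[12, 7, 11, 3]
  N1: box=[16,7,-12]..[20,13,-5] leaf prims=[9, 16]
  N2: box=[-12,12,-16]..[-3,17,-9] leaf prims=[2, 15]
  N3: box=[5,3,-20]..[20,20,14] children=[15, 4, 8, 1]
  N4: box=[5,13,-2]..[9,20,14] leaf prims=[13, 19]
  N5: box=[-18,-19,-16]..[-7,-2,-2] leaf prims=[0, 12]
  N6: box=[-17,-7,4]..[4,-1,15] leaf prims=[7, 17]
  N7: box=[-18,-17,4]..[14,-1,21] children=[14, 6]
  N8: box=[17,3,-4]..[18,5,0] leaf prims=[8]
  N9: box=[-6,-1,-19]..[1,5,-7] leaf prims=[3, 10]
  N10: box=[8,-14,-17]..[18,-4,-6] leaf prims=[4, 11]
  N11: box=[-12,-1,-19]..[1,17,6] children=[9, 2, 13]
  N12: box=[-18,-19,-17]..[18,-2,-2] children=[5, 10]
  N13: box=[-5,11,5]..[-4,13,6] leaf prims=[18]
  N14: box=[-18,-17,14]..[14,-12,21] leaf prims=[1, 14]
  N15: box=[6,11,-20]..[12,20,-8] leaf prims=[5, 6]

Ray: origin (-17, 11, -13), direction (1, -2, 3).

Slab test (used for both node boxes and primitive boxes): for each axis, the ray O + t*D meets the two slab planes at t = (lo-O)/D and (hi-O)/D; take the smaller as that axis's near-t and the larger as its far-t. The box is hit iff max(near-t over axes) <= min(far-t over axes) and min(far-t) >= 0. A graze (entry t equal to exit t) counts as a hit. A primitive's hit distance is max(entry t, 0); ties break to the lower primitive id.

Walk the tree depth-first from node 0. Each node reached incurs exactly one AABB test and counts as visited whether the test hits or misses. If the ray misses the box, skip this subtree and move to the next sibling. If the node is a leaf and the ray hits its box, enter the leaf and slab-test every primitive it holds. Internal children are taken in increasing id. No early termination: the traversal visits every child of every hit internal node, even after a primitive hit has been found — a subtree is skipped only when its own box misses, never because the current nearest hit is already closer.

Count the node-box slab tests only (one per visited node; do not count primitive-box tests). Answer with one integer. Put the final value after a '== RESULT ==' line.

Trace the traversal:
N0 x:[-1,37] y:[-9/2,15] z:[-7/3,34/3] -> hit [-1,34/3], descend [3, 7, 11, 12]
  N3 x:[22,37] y:[-9/2,4] z:[-7/3,9] -> miss, prune
  N7 x:[-1,31] y:[6,14] z:[17/3,34/3] -> hit [6,34/3], descend [6, 14]
    N6 x:[0,21] y:[6,9] z:[17/3,28/3] -> hit [6,9] leaf, test {P7(miss), P17(miss)}
    N14 x:[-1,31] y:[23/2,14] z:[9,34/3] -> miss, prune
  N11 x:[5,18] y:[-3,6] z:[-2,19/3] -> hit [5,6], descend [2, 9, 13]
    N2 x:[5,14] y:[-3,-1/2] z:[-1,4/3] -> miss, prune
    N9 x:[11,18] y:[3,6] z:[-2,2] -> miss, prune
    N13 x:[12,13] y:[-1,0] z:[6,19/3] -> miss, prune
  N12 x:[-1,35] y:[13/2,15] z:[-4/3,11/3] -> miss, prune

Summary -> nodes [0, 3, 7, 6, 14, 11, 2, 9, 13, 12]; box-tests=10; leaf-entries=1; first=miss

== RESULT ==
10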